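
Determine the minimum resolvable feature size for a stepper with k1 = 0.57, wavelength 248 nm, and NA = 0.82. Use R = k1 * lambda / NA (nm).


Step 1: Identify values: k1 = 0.57, lambda = 248 nm, NA = 0.82
Step 2: R = k1 * lambda / NA
R = 0.57 * 248 / 0.82
R = 172.4 nm


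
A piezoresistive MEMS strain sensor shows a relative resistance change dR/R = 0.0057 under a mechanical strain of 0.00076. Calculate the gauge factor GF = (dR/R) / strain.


Step 1: Identify values.
dR/R = 0.0057, strain = 0.00076
Step 2: GF = (dR/R) / strain = 0.0057 / 0.00076
GF = 7.5


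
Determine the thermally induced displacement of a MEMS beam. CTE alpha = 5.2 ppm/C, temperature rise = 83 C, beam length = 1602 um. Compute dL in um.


Step 1: Convert CTE: alpha = 5.2 ppm/C = 5.2e-6 /C
Step 2: dL = 5.2e-6 * 83 * 1602
dL = 0.6914 um


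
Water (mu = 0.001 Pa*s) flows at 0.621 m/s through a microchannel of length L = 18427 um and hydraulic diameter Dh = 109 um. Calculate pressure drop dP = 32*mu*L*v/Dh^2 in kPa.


Step 1: Convert to SI: L = 18427e-6 m, Dh = 109e-6 m
Step 2: dP = 32 * 0.001 * 18427e-6 * 0.621 / (109e-6)^2
Step 3: dP = 30820.75 Pa
Step 4: Convert to kPa: dP = 30.82 kPa


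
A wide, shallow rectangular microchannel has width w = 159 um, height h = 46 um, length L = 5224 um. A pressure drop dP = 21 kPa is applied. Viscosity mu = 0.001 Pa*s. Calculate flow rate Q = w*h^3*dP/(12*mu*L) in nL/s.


Step 1: Convert all dimensions to SI (meters).
w = 159e-6 m, h = 46e-6 m, L = 5224e-6 m, dP = 21e3 Pa
Step 2: Q = w * h^3 * dP / (12 * mu * L)
Q = 159e-6 * (46e-6)^3 * 21e3 / (12 * 0.001 * 5224e-6) = 5.18448354e-09 m^3/s
Step 3: Convert Q from m^3/s to nL/s (1 m^3 = 1e12 nL, so multiply by 1e12).
Q = 5184.484 nL/s


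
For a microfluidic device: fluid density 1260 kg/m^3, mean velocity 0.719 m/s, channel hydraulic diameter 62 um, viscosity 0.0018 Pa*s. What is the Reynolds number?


Step 1: Convert Dh to meters: Dh = 62e-6 m
Step 2: Re = rho * v * Dh / mu
Re = 1260 * 0.719 * 62e-6 / 0.0018
Re = 31.205


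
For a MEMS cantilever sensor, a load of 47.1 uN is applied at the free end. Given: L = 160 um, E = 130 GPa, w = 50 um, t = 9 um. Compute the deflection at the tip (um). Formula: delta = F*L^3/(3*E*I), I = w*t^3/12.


Step 1: Calculate the second moment of area.
I = w * t^3 / 12 = 50 * 9^3 / 12 = 3037.5 um^4
Step 2: Convert E to consistent units (1 GPa = 1000 uN/um^2).
E = 130 GPa = 130000 uN/um^2
Step 3: Calculate tip deflection.
delta = F * L^3 / (3 * E * I)
delta = 47.1 * 160^3 / (3 * 130000 * 3037.5)
delta = 0.1629 um


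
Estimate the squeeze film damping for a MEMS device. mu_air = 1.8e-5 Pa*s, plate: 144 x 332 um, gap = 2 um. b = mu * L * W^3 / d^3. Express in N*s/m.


Step 1: Convert to SI.
L = 144e-6 m, W = 332e-6 m, d = 2e-6 m
Step 2: W^3 = (332e-6)^3 = 3.66e-11 m^3
Step 3: d^3 = (2e-6)^3 = 8.00e-18 m^3
Step 4: b = 1.8e-5 * 144e-6 * 3.66e-11 / 8.00e-18
b = 1.19e-02 N*s/m


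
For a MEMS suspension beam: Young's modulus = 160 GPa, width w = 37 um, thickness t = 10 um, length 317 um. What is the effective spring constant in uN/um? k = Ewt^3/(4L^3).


Step 1: Convert E to consistent units (1 GPa = 1000 uN/um^2).
E = 160 GPa = 160000 uN/um^2
Step 2: Compute t^3 = 10^3 = 1000
Step 3: Compute L^3 = 317^3 = 31855013
Step 4: k = 160000 * 37 * 1000 / (4 * 31855013)
k = 46.4605 uN/um


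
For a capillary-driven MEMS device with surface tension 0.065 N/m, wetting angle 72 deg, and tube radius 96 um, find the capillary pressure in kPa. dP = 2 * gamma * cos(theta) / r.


Step 1: cos(72 deg) = 0.309
Step 2: Convert r to m: r = 96e-6 m
Step 3: dP = 2 * 0.065 * 0.309 / 96e-6 = 418.4 Pa
Step 4: Convert Pa to kPa (divide by 1000).
dP = 0.42 kPa


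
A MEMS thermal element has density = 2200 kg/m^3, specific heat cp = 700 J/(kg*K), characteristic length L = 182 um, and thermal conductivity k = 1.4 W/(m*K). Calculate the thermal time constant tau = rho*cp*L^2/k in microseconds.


Step 1: Convert L to m: L = 182e-6 m
Step 2: L^2 = (182e-6)^2 = 3.3124e-08 m^2
Step 3: tau = 2200 * 700 * 3.3124e-08 / 1.4 = 3.64364e-02 s
Step 4: Convert to microseconds (multiply by 1e6).
tau = 36436.4 us


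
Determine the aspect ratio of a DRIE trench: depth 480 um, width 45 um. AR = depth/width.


Step 1: AR = depth / width
Step 2: AR = 480 / 45
AR = 10.7


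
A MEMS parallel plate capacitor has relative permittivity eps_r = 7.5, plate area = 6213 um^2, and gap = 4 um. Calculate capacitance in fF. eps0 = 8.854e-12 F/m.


Step 1: Convert area to m^2: A = 6213e-12 m^2
Step 2: Convert gap to m: d = 4e-6 m
Step 3: C = eps0 * eps_r * A / d
C = 8.854e-12 * 7.5 * 6213e-12 / 4e-6
Step 4: Convert to fF (multiply by 1e15).
C = 103.14 fF


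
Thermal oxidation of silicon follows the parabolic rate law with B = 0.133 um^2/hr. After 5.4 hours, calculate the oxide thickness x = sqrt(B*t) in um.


Step 1: Compute B*t = 0.133 * 5.4 = 0.7182
Step 2: x = sqrt(0.7182)
x = 0.847 um


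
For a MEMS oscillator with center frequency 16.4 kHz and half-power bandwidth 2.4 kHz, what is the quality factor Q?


Step 1: Q = f0 / bandwidth
Step 2: Q = 16.4 / 2.4
Q = 6.8


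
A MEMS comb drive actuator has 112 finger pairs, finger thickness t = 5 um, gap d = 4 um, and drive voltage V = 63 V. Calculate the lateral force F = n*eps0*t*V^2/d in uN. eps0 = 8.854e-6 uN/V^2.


Step 1: Parameters: n=112, eps0=8.854e-6 uN/V^2, t=5 um, V=63 V, d=4 um
Step 2: V^2 = 3969
Step 3: F = 112 * 8.854e-6 * 5 * 3969 / 4
F = 4.92 uN


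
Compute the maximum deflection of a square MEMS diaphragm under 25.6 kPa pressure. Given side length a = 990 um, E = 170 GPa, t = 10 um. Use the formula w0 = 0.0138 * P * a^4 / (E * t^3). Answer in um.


Step 1: Convert pressure to compatible units (E is in GPa, so P in GPa).
P = 25.6 kPa = 25.6e-6 GPa
Step 2: Compute numerator: 0.0138 * P * a^4.
a^4 = 990^4 = 960596010000
numerator = 0.0138 * 25.6e-6 * 960596010000 = 3.393594e+05
Step 3: Compute denominator: E * t^3 = 170 * 10^3 = 170000
Step 4: w0 = numerator / denominator = 3.393594e+05 / 170000 = 1.9962 um


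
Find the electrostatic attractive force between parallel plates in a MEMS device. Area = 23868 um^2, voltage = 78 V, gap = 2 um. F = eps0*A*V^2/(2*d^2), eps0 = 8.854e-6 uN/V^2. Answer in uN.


Step 1: Identify parameters.
eps0 = 8.854e-6 uN/V^2, A = 23868 um^2, V = 78 V, d = 2 um
Step 2: Compute V^2 = 78^2 = 6084
Step 3: Compute d^2 = 2^2 = 4
Step 4: F = 0.5 * 8.854e-6 * 23868 * 6084 / 4
F = 160.714 uN


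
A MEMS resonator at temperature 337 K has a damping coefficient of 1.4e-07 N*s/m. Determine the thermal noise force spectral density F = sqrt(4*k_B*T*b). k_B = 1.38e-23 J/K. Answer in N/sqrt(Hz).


Step 1: Compute 4 * k_B * T * b
= 4 * 1.38e-23 * 337 * 1.4e-07
= 2.6043e-27 N^2/Hz
Step 2: F_noise = sqrt(2.6043e-27)
F_noise = 5.10e-14 N/sqrt(Hz)


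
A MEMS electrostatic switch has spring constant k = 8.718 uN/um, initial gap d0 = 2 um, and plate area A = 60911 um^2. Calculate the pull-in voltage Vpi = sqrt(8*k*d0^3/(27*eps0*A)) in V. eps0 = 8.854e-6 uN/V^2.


Step 1: Compute numerator: 8 * k * d0^3 = 8 * 8.718 * 2^3 = 557.952
Step 2: Compute denominator: 27 * eps0 * A = 27 * 8.854e-6 * 60911 = 14.561262
Step 3: Vpi = sqrt(557.952 / 14.561262)
Vpi = 6.19 V


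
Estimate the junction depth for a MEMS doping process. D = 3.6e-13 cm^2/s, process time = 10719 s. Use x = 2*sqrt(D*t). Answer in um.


Step 1: Compute D*t = 3.6e-13 * 10719 = 3.85884e-09 cm^2
Step 2: sqrt(D*t) = 6.21196e-05 cm
Step 3: x = 2 * 6.21196e-05 cm = 1.242392e-04 cm
Step 4: Convert to um (1 cm = 1e4 um): x = 1.242 um


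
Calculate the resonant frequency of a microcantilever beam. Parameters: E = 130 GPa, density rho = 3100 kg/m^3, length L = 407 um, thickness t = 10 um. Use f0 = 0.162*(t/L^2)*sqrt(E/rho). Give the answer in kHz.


Step 1: Convert units to SI.
t_SI = 10e-6 m, L_SI = 407e-6 m
Step 2: Calculate sqrt(E/rho).
sqrt(130e9 / 3100) = 6475.76 m/s
Step 3: Compute f0.
f0 = 0.162 * 10e-6 / (407e-6)^2 * 6475.76 = 63331.1 Hz = 63.33 kHz


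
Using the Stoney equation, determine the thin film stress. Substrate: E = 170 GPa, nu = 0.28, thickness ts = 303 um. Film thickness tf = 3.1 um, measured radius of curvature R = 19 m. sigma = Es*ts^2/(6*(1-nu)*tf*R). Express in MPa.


Step 1: Compute numerator: Es * ts^2 = 170 * 303^2 = 15607530 (GPa*um^2)
Step 2: Compute denominator (R in um): 6*(1-nu)*tf*R = 6*0.72*3.1*19e6 = 254448000.0 (um^2)
Step 3: sigma (GPa) = 15607530 / 254448000.0 = 6.1339e-02 GPa
Step 4: Convert to MPa (x1000): sigma = 61.3 MPa


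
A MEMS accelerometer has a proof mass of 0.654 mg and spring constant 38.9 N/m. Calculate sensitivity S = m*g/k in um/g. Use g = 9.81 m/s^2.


Step 1: Convert mass: m = 0.654 mg = 6.54e-07 kg
Step 2: S = m * g / k = 6.54e-07 * 9.81 / 38.9
Step 3: S = 1.65e-07 m/g
Step 4: Convert to um/g: S = 0.165 um/g


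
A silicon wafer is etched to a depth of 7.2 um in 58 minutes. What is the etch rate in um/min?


Step 1: Etch rate = depth / time
Step 2: rate = 7.2 / 58
rate = 0.124 um/min


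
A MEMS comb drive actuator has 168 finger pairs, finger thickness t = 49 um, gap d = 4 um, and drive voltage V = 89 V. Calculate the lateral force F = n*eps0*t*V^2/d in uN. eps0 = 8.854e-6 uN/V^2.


Step 1: Parameters: n=168, eps0=8.854e-6 uN/V^2, t=49 um, V=89 V, d=4 um
Step 2: V^2 = 7921
Step 3: F = 168 * 8.854e-6 * 49 * 7921 / 4
F = 144.333 uN


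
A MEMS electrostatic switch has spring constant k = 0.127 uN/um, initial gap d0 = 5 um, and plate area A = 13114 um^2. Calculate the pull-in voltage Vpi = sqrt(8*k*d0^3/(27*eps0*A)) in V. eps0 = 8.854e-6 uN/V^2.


Step 1: Compute numerator: 8 * k * d0^3 = 8 * 0.127 * 5^3 = 127.0
Step 2: Compute denominator: 27 * eps0 * A = 27 * 8.854e-6 * 13114 = 3.135007
Step 3: Vpi = sqrt(127.0 / 3.135007)
Vpi = 6.36 V


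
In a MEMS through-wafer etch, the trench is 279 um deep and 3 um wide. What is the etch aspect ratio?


Step 1: AR = depth / width
Step 2: AR = 279 / 3
AR = 93.0


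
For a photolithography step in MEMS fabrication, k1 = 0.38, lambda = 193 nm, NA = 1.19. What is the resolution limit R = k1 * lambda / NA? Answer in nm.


Step 1: Identify values: k1 = 0.38, lambda = 193 nm, NA = 1.19
Step 2: R = k1 * lambda / NA
R = 0.38 * 193 / 1.19
R = 61.6 nm


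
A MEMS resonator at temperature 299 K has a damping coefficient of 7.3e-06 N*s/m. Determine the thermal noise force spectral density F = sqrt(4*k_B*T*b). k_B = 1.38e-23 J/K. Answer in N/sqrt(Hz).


Step 1: Compute 4 * k_B * T * b
= 4 * 1.38e-23 * 299 * 7.3e-06
= 1.2049e-25 N^2/Hz
Step 2: F_noise = sqrt(1.2049e-25)
F_noise = 3.47e-13 N/sqrt(Hz)


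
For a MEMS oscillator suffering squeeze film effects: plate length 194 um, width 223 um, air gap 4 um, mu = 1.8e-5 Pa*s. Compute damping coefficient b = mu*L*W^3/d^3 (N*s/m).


Step 1: Convert to SI.
L = 194e-6 m, W = 223e-6 m, d = 4e-6 m
Step 2: W^3 = (223e-6)^3 = 1.11e-11 m^3
Step 3: d^3 = (4e-6)^3 = 6.40e-17 m^3
Step 4: b = 1.8e-5 * 194e-6 * 1.11e-11 / 6.40e-17
b = 6.05e-04 N*s/m


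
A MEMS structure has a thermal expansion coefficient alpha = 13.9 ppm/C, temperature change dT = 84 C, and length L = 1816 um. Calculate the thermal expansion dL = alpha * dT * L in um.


Step 1: Convert CTE: alpha = 13.9 ppm/C = 13.9e-6 /C
Step 2: dL = 13.9e-6 * 84 * 1816
dL = 2.1204 um


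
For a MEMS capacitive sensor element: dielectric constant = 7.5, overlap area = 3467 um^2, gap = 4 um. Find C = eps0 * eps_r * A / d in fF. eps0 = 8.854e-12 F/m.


Step 1: Convert area to m^2: A = 3467e-12 m^2
Step 2: Convert gap to m: d = 4e-6 m
Step 3: C = eps0 * eps_r * A / d
C = 8.854e-12 * 7.5 * 3467e-12 / 4e-6
Step 4: Convert to fF (multiply by 1e15).
C = 57.56 fF


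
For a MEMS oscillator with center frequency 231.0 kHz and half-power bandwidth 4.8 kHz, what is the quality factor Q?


Step 1: Q = f0 / bandwidth
Step 2: Q = 231.0 / 4.8
Q = 48.1


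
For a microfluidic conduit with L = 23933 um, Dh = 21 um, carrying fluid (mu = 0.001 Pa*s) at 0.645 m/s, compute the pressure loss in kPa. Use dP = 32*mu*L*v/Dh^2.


Step 1: Convert to SI: L = 23933e-6 m, Dh = 21e-6 m
Step 2: dP = 32 * 0.001 * 23933e-6 * 0.645 / (21e-6)^2
Step 3: dP = 1120129.52 Pa
Step 4: Convert to kPa: dP = 1120.13 kPa


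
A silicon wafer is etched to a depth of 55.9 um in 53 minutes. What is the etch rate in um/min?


Step 1: Etch rate = depth / time
Step 2: rate = 55.9 / 53
rate = 1.055 um/min


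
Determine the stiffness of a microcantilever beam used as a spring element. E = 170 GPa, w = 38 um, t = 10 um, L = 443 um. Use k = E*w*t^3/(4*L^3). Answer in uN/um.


Step 1: Convert E to consistent units (1 GPa = 1000 uN/um^2).
E = 170 GPa = 170000 uN/um^2
Step 2: Compute t^3 = 10^3 = 1000
Step 3: Compute L^3 = 443^3 = 86938307
Step 4: k = 170000 * 38 * 1000 / (4 * 86938307)
k = 18.5764 uN/um


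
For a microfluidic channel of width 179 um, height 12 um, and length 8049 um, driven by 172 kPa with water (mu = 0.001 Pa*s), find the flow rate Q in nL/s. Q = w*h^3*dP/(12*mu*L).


Step 1: Convert all dimensions to SI (meters).
w = 179e-6 m, h = 12e-6 m, L = 8049e-6 m, dP = 172e3 Pa
Step 2: Q = w * h^3 * dP / (12 * mu * L)
Q = 179e-6 * (12e-6)^3 * 172e3 / (12 * 0.001 * 8049e-6) = 5.508103e-10 m^3/s
Step 3: Convert Q from m^3/s to nL/s (1 m^3 = 1e12 nL, so multiply by 1e12).
Q = 550.81 nL/s


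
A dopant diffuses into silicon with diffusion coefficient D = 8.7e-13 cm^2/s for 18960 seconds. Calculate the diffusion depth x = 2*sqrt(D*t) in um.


Step 1: Compute D*t = 8.7e-13 * 18960 = 1.64952e-08 cm^2
Step 2: sqrt(D*t) = 1.28434e-04 cm
Step 3: x = 2 * 1.28434e-04 cm = 2.56868e-04 cm
Step 4: Convert to um (1 cm = 1e4 um): x = 2.569 um


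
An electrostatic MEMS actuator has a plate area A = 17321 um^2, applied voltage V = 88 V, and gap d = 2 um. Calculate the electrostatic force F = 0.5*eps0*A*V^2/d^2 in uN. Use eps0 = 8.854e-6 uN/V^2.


Step 1: Identify parameters.
eps0 = 8.854e-6 uN/V^2, A = 17321 um^2, V = 88 V, d = 2 um
Step 2: Compute V^2 = 88^2 = 7744
Step 3: Compute d^2 = 2^2 = 4
Step 4: F = 0.5 * 8.854e-6 * 17321 * 7744 / 4
F = 148.453 uN


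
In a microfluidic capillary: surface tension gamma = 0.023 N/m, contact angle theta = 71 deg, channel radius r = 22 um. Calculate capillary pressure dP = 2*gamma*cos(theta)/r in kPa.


Step 1: cos(71 deg) = 0.3256
Step 2: Convert r to m: r = 22e-6 m
Step 3: dP = 2 * 0.023 * 0.3256 / 22e-6 = 680.8 Pa
Step 4: Convert Pa to kPa (divide by 1000).
dP = 0.68 kPa


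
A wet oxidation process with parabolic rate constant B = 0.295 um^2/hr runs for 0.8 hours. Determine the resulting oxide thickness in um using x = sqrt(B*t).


Step 1: Compute B*t = 0.295 * 0.8 = 0.236
Step 2: x = sqrt(0.236)
x = 0.486 um


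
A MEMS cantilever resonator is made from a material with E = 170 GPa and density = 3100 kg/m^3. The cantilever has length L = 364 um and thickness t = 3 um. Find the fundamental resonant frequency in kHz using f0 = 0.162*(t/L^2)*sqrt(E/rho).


Step 1: Convert units to SI.
t_SI = 3e-6 m, L_SI = 364e-6 m
Step 2: Calculate sqrt(E/rho).
sqrt(170e9 / 3100) = 7405.32 m/s
Step 3: Compute f0.
f0 = 0.162 * 3e-6 / (364e-6)^2 * 7405.32 = 27163.0 Hz = 27.16 kHz


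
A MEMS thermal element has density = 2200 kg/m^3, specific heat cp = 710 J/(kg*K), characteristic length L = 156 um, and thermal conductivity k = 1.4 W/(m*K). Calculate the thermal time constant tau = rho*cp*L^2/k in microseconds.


Step 1: Convert L to m: L = 156e-6 m
Step 2: L^2 = (156e-6)^2 = 2.4336e-08 m^2
Step 3: tau = 2200 * 710 * 2.4336e-08 / 1.4 = 2.715202286e-02 s
Step 4: Convert to microseconds (multiply by 1e6).
tau = 27152.023 us


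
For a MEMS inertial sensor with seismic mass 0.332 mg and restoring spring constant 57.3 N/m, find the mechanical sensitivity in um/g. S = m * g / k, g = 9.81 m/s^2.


Step 1: Convert mass: m = 0.332 mg = 3.32e-07 kg
Step 2: S = m * g / k = 3.32e-07 * 9.81 / 57.3
Step 3: S = 5.68e-08 m/g
Step 4: Convert to um/g: S = 0.057 um/g


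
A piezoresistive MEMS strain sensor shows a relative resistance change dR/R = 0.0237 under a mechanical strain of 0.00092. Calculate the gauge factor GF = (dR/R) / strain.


Step 1: Identify values.
dR/R = 0.0237, strain = 0.00092
Step 2: GF = (dR/R) / strain = 0.0237 / 0.00092
GF = 25.8


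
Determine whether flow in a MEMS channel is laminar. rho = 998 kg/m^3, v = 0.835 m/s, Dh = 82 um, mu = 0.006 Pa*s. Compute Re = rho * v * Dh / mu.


Step 1: Convert Dh to meters: Dh = 82e-6 m
Step 2: Re = rho * v * Dh / mu
Re = 998 * 0.835 * 82e-6 / 0.006
Re = 11.389
Since Re = 11.389 is below ~2300, the flow is laminar.


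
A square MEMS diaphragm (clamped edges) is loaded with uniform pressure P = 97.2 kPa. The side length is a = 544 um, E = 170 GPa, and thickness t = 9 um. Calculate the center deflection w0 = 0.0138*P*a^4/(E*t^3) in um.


Step 1: Convert pressure to compatible units (E is in GPa, so P in GPa).
P = 97.2 kPa = 97.2e-6 GPa
Step 2: Compute numerator: 0.0138 * P * a^4.
a^4 = 544^4 = 87578116096
numerator = 0.0138 * 97.2e-6 * 87578116096 = 1.17474e+05
Step 3: Compute denominator: E * t^3 = 170 * 9^3 = 123930
Step 4: w0 = numerator / denominator = 1.17474e+05 / 123930 = 0.9479 um


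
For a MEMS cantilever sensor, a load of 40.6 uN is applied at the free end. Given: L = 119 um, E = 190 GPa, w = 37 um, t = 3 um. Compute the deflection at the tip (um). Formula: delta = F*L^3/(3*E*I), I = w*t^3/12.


Step 1: Calculate the second moment of area.
I = w * t^3 / 12 = 37 * 3^3 / 12 = 83.25 um^4
Step 2: Convert E to consistent units (1 GPa = 1000 uN/um^2).
E = 190 GPa = 190000 uN/um^2
Step 3: Calculate tip deflection.
delta = F * L^3 / (3 * E * I)
delta = 40.6 * 119^3 / (3 * 190000 * 83.25)
delta = 1.4418 um


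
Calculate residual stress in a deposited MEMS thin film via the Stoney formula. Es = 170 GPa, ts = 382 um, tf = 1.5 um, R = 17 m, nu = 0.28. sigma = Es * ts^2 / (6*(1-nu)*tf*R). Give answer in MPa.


Step 1: Compute numerator: Es * ts^2 = 170 * 382^2 = 24807080 (GPa*um^2)
Step 2: Compute denominator (R in um): 6*(1-nu)*tf*R = 6*0.72*1.5*17e6 = 110160000.0 (um^2)
Step 3: sigma (GPa) = 24807080 / 110160000.0 = 2.25191e-01 GPa
Step 4: Convert to MPa (x1000): sigma = 225.2 MPa


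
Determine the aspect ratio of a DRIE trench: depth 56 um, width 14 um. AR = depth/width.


Step 1: AR = depth / width
Step 2: AR = 56 / 14
AR = 4.0


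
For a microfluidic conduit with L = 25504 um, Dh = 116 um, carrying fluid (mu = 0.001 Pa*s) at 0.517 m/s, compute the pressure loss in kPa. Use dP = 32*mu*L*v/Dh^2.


Step 1: Convert to SI: L = 25504e-6 m, Dh = 116e-6 m
Step 2: dP = 32 * 0.001 * 25504e-6 * 0.517 / (116e-6)^2
Step 3: dP = 31356.88 Pa
Step 4: Convert to kPa: dP = 31.36 kPa


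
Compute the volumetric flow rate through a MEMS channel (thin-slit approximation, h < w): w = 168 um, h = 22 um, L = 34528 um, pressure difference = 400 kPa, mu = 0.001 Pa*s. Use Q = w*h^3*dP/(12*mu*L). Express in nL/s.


Step 1: Convert all dimensions to SI (meters).
w = 168e-6 m, h = 22e-6 m, L = 34528e-6 m, dP = 400e3 Pa
Step 2: Q = w * h^3 * dP / (12 * mu * L)
Q = 168e-6 * (22e-6)^3 * 400e3 / (12 * 0.001 * 34528e-6) = 1.72696942e-09 m^3/s
Step 3: Convert Q from m^3/s to nL/s (1 m^3 = 1e12 nL, so multiply by 1e12).
Q = 1726.969 nL/s


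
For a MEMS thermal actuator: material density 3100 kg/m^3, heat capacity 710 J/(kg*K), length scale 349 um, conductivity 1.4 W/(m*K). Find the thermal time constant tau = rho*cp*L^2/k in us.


Step 1: Convert L to m: L = 349e-6 m
Step 2: L^2 = (349e-6)^2 = 1.21801e-07 m^2
Step 3: tau = 3100 * 710 * 1.21801e-07 / 1.4 = 1.9148857214e-01 s
Step 4: Convert to microseconds (multiply by 1e6).
tau = 191488.572 us


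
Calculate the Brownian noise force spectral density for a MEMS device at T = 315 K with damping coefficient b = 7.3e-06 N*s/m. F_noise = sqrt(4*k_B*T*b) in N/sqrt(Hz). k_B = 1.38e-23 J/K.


Step 1: Compute 4 * k_B * T * b
= 4 * 1.38e-23 * 315 * 7.3e-06
= 1.2693e-25 N^2/Hz
Step 2: F_noise = sqrt(1.2693e-25)
F_noise = 3.56e-13 N/sqrt(Hz)


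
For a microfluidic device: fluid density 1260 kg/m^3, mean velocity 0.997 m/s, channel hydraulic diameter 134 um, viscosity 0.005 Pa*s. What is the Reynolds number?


Step 1: Convert Dh to meters: Dh = 134e-6 m
Step 2: Re = rho * v * Dh / mu
Re = 1260 * 0.997 * 134e-6 / 0.005
Re = 33.667


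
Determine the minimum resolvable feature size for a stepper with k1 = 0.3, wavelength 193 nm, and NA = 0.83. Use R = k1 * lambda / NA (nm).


Step 1: Identify values: k1 = 0.3, lambda = 193 nm, NA = 0.83
Step 2: R = k1 * lambda / NA
R = 0.3 * 193 / 0.83
R = 69.8 nm


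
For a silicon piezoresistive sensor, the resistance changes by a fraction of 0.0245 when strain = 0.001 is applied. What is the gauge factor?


Step 1: Identify values.
dR/R = 0.0245, strain = 0.001
Step 2: GF = (dR/R) / strain = 0.0245 / 0.001
GF = 24.5


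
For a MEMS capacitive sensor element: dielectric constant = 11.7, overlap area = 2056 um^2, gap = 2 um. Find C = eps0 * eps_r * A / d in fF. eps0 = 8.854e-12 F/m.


Step 1: Convert area to m^2: A = 2056e-12 m^2
Step 2: Convert gap to m: d = 2e-6 m
Step 3: C = eps0 * eps_r * A / d
C = 8.854e-12 * 11.7 * 2056e-12 / 2e-6
Step 4: Convert to fF (multiply by 1e15).
C = 106.49 fF


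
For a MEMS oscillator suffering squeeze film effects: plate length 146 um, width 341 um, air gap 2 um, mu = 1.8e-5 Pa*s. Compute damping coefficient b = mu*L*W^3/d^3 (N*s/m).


Step 1: Convert to SI.
L = 146e-6 m, W = 341e-6 m, d = 2e-6 m
Step 2: W^3 = (341e-6)^3 = 3.97e-11 m^3
Step 3: d^3 = (2e-6)^3 = 8.00e-18 m^3
Step 4: b = 1.8e-5 * 146e-6 * 3.97e-11 / 8.00e-18
b = 1.30e-02 N*s/m


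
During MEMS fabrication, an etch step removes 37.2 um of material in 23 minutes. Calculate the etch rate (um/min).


Step 1: Etch rate = depth / time
Step 2: rate = 37.2 / 23
rate = 1.617 um/min


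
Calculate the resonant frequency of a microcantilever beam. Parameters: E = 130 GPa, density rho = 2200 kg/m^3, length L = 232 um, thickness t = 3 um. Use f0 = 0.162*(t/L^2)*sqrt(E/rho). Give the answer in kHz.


Step 1: Convert units to SI.
t_SI = 3e-6 m, L_SI = 232e-6 m
Step 2: Calculate sqrt(E/rho).
sqrt(130e9 / 2200) = 7687.06 m/s
Step 3: Compute f0.
f0 = 0.162 * 3e-6 / (232e-6)^2 * 7687.06 = 69409.8 Hz = 69.41 kHz


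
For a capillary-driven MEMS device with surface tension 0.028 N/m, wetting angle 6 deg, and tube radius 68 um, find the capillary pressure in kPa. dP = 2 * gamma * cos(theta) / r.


Step 1: cos(6 deg) = 0.9945
Step 2: Convert r to m: r = 68e-6 m
Step 3: dP = 2 * 0.028 * 0.9945 / 68e-6 = 819.0 Pa
Step 4: Convert Pa to kPa (divide by 1000).
dP = 0.82 kPa


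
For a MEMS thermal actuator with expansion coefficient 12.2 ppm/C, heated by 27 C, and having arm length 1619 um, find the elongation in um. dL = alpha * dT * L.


Step 1: Convert CTE: alpha = 12.2 ppm/C = 12.2e-6 /C
Step 2: dL = 12.2e-6 * 27 * 1619
dL = 0.5333 um


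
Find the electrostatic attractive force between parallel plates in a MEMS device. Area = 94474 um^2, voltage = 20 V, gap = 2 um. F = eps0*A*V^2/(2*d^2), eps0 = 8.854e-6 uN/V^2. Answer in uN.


Step 1: Identify parameters.
eps0 = 8.854e-6 uN/V^2, A = 94474 um^2, V = 20 V, d = 2 um
Step 2: Compute V^2 = 20^2 = 400
Step 3: Compute d^2 = 2^2 = 4
Step 4: F = 0.5 * 8.854e-6 * 94474 * 400 / 4
F = 41.824 uN


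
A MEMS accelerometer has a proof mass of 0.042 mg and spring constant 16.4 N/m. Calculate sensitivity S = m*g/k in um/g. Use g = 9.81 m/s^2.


Step 1: Convert mass: m = 0.042 mg = 4.20e-08 kg
Step 2: S = m * g / k = 4.20e-08 * 9.81 / 16.4
Step 3: S = 2.51e-08 m/g
Step 4: Convert to um/g: S = 0.025 um/g


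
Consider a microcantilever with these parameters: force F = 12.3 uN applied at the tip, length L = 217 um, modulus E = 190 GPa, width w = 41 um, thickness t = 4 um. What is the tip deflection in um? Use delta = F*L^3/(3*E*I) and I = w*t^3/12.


Step 1: Calculate the second moment of area.
I = w * t^3 / 12 = 41 * 4^3 / 12 = 218.6667 um^4
Step 2: Convert E to consistent units (1 GPa = 1000 uN/um^2).
E = 190 GPa = 190000 uN/um^2
Step 3: Calculate tip deflection.
delta = F * L^3 / (3 * E * I)
delta = 12.3 * 217^3 / (3 * 190000 * 218.6667)
delta = 1.0084 um


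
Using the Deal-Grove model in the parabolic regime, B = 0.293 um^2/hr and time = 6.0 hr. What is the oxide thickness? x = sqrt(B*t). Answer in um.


Step 1: Compute B*t = 0.293 * 6.0 = 1.758
Step 2: x = sqrt(1.758)
x = 1.326 um


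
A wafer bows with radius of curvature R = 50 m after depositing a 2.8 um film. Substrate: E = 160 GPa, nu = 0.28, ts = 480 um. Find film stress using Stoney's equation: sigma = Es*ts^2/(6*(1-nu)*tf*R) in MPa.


Step 1: Compute numerator: Es * ts^2 = 160 * 480^2 = 36864000 (GPa*um^2)
Step 2: Compute denominator (R in um): 6*(1-nu)*tf*R = 6*0.72*2.8*50e6 = 604800000.0 (um^2)
Step 3: sigma (GPa) = 36864000 / 604800000.0 = 6.0952e-02 GPa
Step 4: Convert to MPa (x1000): sigma = 61.0 MPa


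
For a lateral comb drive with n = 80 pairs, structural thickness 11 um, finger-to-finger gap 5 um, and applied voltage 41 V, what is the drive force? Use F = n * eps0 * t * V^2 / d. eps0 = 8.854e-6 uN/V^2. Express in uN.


Step 1: Parameters: n=80, eps0=8.854e-6 uN/V^2, t=11 um, V=41 V, d=5 um
Step 2: V^2 = 1681
Step 3: F = 80 * 8.854e-6 * 11 * 1681 / 5
F = 2.62 uN


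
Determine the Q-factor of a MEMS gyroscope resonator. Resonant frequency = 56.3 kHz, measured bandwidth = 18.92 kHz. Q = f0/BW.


Step 1: Q = f0 / bandwidth
Step 2: Q = 56.3 / 18.92
Q = 3.0


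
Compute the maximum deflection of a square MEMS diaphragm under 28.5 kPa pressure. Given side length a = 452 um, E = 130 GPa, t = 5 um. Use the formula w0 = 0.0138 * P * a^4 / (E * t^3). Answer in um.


Step 1: Convert pressure to compatible units (E is in GPa, so P in GPa).
P = 28.5 kPa = 28.5e-6 GPa
Step 2: Compute numerator: 0.0138 * P * a^4.
a^4 = 452^4 = 41740124416
numerator = 0.0138 * 28.5e-6 * 41740124416 = 1.641639e+04
Step 3: Compute denominator: E * t^3 = 130 * 5^3 = 16250
Step 4: w0 = numerator / denominator = 1.641639e+04 / 16250 = 1.0102 um


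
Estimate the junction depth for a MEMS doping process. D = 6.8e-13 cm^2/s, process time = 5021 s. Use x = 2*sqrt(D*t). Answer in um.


Step 1: Compute D*t = 6.8e-13 * 5021 = 3.41428e-09 cm^2
Step 2: sqrt(D*t) = 5.84318e-05 cm
Step 3: x = 2 * 5.84318e-05 cm = 1.168636e-04 cm
Step 4: Convert to um (1 cm = 1e4 um): x = 1.169 um


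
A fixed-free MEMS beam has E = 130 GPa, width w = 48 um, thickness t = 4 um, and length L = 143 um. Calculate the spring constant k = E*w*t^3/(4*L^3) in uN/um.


Step 1: Convert E to consistent units (1 GPa = 1000 uN/um^2).
E = 130 GPa = 130000 uN/um^2
Step 2: Compute t^3 = 4^3 = 64
Step 3: Compute L^3 = 143^3 = 2924207
Step 4: k = 130000 * 48 * 64 / (4 * 2924207)
k = 34.1426 uN/um


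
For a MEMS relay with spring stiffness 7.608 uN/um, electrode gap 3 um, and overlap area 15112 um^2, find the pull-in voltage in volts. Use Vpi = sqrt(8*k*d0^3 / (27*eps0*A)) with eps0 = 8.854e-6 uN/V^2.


Step 1: Compute numerator: 8 * k * d0^3 = 8 * 7.608 * 3^3 = 1643.328
Step 2: Compute denominator: 27 * eps0 * A = 27 * 8.854e-6 * 15112 = 3.612644
Step 3: Vpi = sqrt(1643.328 / 3.612644)
Vpi = 21.33 V


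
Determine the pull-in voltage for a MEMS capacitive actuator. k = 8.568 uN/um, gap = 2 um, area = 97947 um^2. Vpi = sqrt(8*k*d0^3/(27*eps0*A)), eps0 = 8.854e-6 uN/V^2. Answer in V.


Step 1: Compute numerator: 8 * k * d0^3 = 8 * 8.568 * 2^3 = 548.352
Step 2: Compute denominator: 27 * eps0 * A = 27 * 8.854e-6 * 97947 = 23.415014
Step 3: Vpi = sqrt(548.352 / 23.415014)
Vpi = 4.84 V


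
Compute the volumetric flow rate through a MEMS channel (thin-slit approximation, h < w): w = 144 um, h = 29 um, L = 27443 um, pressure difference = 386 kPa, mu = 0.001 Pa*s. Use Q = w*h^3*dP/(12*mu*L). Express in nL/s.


Step 1: Convert all dimensions to SI (meters).
w = 144e-6 m, h = 29e-6 m, L = 27443e-6 m, dP = 386e3 Pa
Step 2: Q = w * h^3 * dP / (12 * mu * L)
Q = 144e-6 * (29e-6)^3 * 386e3 / (12 * 0.001 * 27443e-6) = 4.11652691e-09 m^3/s
Step 3: Convert Q from m^3/s to nL/s (1 m^3 = 1e12 nL, so multiply by 1e12).
Q = 4116.527 nL/s


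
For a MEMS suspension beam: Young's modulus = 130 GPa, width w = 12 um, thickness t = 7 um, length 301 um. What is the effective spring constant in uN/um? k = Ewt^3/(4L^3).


Step 1: Convert E to consistent units (1 GPa = 1000 uN/um^2).
E = 130 GPa = 130000 uN/um^2
Step 2: Compute t^3 = 7^3 = 343
Step 3: Compute L^3 = 301^3 = 27270901
Step 4: k = 130000 * 12 * 343 / (4 * 27270901)
k = 4.9052 uN/um


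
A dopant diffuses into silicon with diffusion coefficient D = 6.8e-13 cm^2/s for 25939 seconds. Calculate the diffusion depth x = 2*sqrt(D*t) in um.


Step 1: Compute D*t = 6.8e-13 * 25939 = 1.763852e-08 cm^2
Step 2: sqrt(D*t) = 1.3281e-04 cm
Step 3: x = 2 * 1.3281e-04 cm = 2.6562e-04 cm
Step 4: Convert to um (1 cm = 1e4 um): x = 2.656 um


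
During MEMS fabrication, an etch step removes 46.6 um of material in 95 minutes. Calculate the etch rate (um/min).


Step 1: Etch rate = depth / time
Step 2: rate = 46.6 / 95
rate = 0.491 um/min


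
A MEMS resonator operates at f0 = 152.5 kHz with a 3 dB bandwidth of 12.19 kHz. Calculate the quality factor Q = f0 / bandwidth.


Step 1: Q = f0 / bandwidth
Step 2: Q = 152.5 / 12.19
Q = 12.5


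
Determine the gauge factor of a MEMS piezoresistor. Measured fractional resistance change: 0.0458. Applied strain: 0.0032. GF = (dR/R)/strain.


Step 1: Identify values.
dR/R = 0.0458, strain = 0.0032
Step 2: GF = (dR/R) / strain = 0.0458 / 0.0032
GF = 14.3


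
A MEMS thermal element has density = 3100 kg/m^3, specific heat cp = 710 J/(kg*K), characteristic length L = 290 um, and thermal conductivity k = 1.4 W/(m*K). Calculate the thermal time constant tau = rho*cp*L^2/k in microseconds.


Step 1: Convert L to m: L = 290e-6 m
Step 2: L^2 = (290e-6)^2 = 8.41e-08 m^2
Step 3: tau = 3100 * 710 * 8.41e-08 / 1.4 = 1.3221721429e-01 s
Step 4: Convert to microseconds (multiply by 1e6).
tau = 132217.214 us


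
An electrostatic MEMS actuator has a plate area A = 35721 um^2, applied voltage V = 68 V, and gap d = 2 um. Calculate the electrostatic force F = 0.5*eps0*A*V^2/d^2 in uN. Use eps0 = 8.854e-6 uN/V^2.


Step 1: Identify parameters.
eps0 = 8.854e-6 uN/V^2, A = 35721 um^2, V = 68 V, d = 2 um
Step 2: Compute V^2 = 68^2 = 4624
Step 3: Compute d^2 = 2^2 = 4
Step 4: F = 0.5 * 8.854e-6 * 35721 * 4624 / 4
F = 182.806 uN


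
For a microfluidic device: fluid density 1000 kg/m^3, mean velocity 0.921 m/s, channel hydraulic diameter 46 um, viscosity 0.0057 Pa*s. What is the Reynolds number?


Step 1: Convert Dh to meters: Dh = 46e-6 m
Step 2: Re = rho * v * Dh / mu
Re = 1000 * 0.921 * 46e-6 / 0.0057
Re = 7.433


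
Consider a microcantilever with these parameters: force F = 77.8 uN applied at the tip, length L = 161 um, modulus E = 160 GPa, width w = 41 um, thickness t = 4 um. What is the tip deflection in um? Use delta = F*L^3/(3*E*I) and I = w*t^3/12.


Step 1: Calculate the second moment of area.
I = w * t^3 / 12 = 41 * 4^3 / 12 = 218.6667 um^4
Step 2: Convert E to consistent units (1 GPa = 1000 uN/um^2).
E = 160 GPa = 160000 uN/um^2
Step 3: Calculate tip deflection.
delta = F * L^3 / (3 * E * I)
delta = 77.8 * 161^3 / (3 * 160000 * 218.6667)
delta = 3.0934 um


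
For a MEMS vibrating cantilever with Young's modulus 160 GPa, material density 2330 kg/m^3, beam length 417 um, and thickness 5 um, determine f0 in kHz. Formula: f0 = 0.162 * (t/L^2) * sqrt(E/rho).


Step 1: Convert units to SI.
t_SI = 5e-6 m, L_SI = 417e-6 m
Step 2: Calculate sqrt(E/rho).
sqrt(160e9 / 2330) = 8286.71 m/s
Step 3: Compute f0.
f0 = 0.162 * 5e-6 / (417e-6)^2 * 8286.71 = 38600.7 Hz = 38.6 kHz


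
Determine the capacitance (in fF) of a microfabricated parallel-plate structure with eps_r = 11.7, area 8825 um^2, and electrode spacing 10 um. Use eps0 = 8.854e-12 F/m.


Step 1: Convert area to m^2: A = 8825e-12 m^2
Step 2: Convert gap to m: d = 10e-6 m
Step 3: C = eps0 * eps_r * A / d
C = 8.854e-12 * 11.7 * 8825e-12 / 10e-6
Step 4: Convert to fF (multiply by 1e15).
C = 91.42 fF


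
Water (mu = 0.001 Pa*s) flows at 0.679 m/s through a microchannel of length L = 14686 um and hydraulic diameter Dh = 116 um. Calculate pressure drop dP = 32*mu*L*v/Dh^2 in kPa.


Step 1: Convert to SI: L = 14686e-6 m, Dh = 116e-6 m
Step 2: dP = 32 * 0.001 * 14686e-6 * 0.679 / (116e-6)^2
Step 3: dP = 23714.14 Pa
Step 4: Convert to kPa: dP = 23.71 kPa


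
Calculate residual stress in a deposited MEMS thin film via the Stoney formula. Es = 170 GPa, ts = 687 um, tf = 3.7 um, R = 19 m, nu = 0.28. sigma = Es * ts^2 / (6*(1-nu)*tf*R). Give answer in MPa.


Step 1: Compute numerator: Es * ts^2 = 170 * 687^2 = 80234730 (GPa*um^2)
Step 2: Compute denominator (R in um): 6*(1-nu)*tf*R = 6*0.72*3.7*19e6 = 303696000.0 (um^2)
Step 3: sigma (GPa) = 80234730 / 303696000.0 = 2.64194e-01 GPa
Step 4: Convert to MPa (x1000): sigma = 264.2 MPa


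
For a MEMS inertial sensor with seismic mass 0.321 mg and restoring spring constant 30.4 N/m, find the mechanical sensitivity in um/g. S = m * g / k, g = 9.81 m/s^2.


Step 1: Convert mass: m = 0.321 mg = 3.21e-07 kg
Step 2: S = m * g / k = 3.21e-07 * 9.81 / 30.4
Step 3: S = 1.04e-07 m/g
Step 4: Convert to um/g: S = 0.104 um/g


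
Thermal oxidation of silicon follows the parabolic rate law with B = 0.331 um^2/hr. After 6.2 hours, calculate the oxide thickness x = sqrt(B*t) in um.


Step 1: Compute B*t = 0.331 * 6.2 = 2.0522
Step 2: x = sqrt(2.0522)
x = 1.433 um


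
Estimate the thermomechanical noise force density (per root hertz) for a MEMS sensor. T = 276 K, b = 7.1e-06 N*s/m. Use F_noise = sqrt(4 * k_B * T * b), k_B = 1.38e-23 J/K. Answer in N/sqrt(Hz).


Step 1: Compute 4 * k_B * T * b
= 4 * 1.38e-23 * 276 * 7.1e-06
= 1.0817e-25 N^2/Hz
Step 2: F_noise = sqrt(1.0817e-25)
F_noise = 3.29e-13 N/sqrt(Hz)


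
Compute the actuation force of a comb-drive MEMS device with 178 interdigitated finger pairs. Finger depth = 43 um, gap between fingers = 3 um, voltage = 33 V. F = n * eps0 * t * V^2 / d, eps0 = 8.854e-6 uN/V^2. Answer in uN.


Step 1: Parameters: n=178, eps0=8.854e-6 uN/V^2, t=43 um, V=33 V, d=3 um
Step 2: V^2 = 1089
Step 3: F = 178 * 8.854e-6 * 43 * 1089 / 3
F = 24.6 uN


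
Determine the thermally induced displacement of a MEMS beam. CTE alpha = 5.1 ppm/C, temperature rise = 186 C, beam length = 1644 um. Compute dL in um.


Step 1: Convert CTE: alpha = 5.1 ppm/C = 5.1e-6 /C
Step 2: dL = 5.1e-6 * 186 * 1644
dL = 1.5595 um


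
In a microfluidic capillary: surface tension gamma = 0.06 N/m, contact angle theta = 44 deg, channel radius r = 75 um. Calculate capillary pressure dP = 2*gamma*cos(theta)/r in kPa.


Step 1: cos(44 deg) = 0.7193
Step 2: Convert r to m: r = 75e-6 m
Step 3: dP = 2 * 0.06 * 0.7193 / 75e-6 = 1150.9 Pa
Step 4: Convert Pa to kPa (divide by 1000).
dP = 1.15 kPa


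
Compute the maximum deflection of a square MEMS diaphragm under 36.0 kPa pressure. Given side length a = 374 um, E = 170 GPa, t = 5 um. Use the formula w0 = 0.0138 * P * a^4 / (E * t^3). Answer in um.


Step 1: Convert pressure to compatible units (E is in GPa, so P in GPa).
P = 36.0 kPa = 36.0e-6 GPa
Step 2: Compute numerator: 0.0138 * P * a^4.
a^4 = 374^4 = 19565295376
numerator = 0.0138 * 36.0e-6 * 19565295376 = 9.72004e+03
Step 3: Compute denominator: E * t^3 = 170 * 5^3 = 21250
Step 4: w0 = numerator / denominator = 9.72004e+03 / 21250 = 0.4574 um


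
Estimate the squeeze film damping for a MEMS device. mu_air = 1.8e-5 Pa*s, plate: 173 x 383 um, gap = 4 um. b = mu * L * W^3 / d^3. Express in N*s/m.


Step 1: Convert to SI.
L = 173e-6 m, W = 383e-6 m, d = 4e-6 m
Step 2: W^3 = (383e-6)^3 = 5.62e-11 m^3
Step 3: d^3 = (4e-6)^3 = 6.40e-17 m^3
Step 4: b = 1.8e-5 * 173e-6 * 5.62e-11 / 6.40e-17
b = 2.73e-03 N*s/m


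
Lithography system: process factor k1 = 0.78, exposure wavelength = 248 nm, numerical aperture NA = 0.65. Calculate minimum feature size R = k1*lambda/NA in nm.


Step 1: Identify values: k1 = 0.78, lambda = 248 nm, NA = 0.65
Step 2: R = k1 * lambda / NA
R = 0.78 * 248 / 0.65
R = 297.6 nm


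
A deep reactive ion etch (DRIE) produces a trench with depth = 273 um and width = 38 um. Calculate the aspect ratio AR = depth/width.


Step 1: AR = depth / width
Step 2: AR = 273 / 38
AR = 7.2


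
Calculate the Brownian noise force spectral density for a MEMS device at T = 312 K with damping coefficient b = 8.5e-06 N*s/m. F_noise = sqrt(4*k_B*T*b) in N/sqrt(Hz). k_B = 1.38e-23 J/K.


Step 1: Compute 4 * k_B * T * b
= 4 * 1.38e-23 * 312 * 8.5e-06
= 1.4639e-25 N^2/Hz
Step 2: F_noise = sqrt(1.4639e-25)
F_noise = 3.83e-13 N/sqrt(Hz)


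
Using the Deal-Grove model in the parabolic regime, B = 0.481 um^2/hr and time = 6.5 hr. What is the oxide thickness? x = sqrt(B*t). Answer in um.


Step 1: Compute B*t = 0.481 * 6.5 = 3.1265
Step 2: x = sqrt(3.1265)
x = 1.768 um


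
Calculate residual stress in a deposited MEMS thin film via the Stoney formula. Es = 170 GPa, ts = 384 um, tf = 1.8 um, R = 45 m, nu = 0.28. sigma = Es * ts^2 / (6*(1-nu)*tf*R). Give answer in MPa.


Step 1: Compute numerator: Es * ts^2 = 170 * 384^2 = 25067520 (GPa*um^2)
Step 2: Compute denominator (R in um): 6*(1-nu)*tf*R = 6*0.72*1.8*45e6 = 349920000.0 (um^2)
Step 3: sigma (GPa) = 25067520 / 349920000.0 = 7.1638e-02 GPa
Step 4: Convert to MPa (x1000): sigma = 71.6 MPa


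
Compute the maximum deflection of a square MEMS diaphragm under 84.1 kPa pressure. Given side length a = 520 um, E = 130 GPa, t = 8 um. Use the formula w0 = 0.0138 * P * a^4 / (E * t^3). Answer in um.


Step 1: Convert pressure to compatible units (E is in GPa, so P in GPa).
P = 84.1 kPa = 84.1e-6 GPa
Step 2: Compute numerator: 0.0138 * P * a^4.
a^4 = 520^4 = 73116160000
numerator = 0.0138 * 84.1e-6 * 73116160000 = 8.485715e+04
Step 3: Compute denominator: E * t^3 = 130 * 8^3 = 66560
Step 4: w0 = numerator / denominator = 8.485715e+04 / 66560 = 1.2749 um


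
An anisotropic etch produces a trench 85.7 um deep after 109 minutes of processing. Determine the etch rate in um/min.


Step 1: Etch rate = depth / time
Step 2: rate = 85.7 / 109
rate = 0.786 um/min


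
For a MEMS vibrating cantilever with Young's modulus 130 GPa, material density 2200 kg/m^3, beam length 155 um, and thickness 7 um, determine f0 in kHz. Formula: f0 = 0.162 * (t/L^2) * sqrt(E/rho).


Step 1: Convert units to SI.
t_SI = 7e-6 m, L_SI = 155e-6 m
Step 2: Calculate sqrt(E/rho).
sqrt(130e9 / 2200) = 7687.06 m/s
Step 3: Compute f0.
f0 = 0.162 * 7e-6 / (155e-6)^2 * 7687.06 = 362835.6 Hz = 362.84 kHz


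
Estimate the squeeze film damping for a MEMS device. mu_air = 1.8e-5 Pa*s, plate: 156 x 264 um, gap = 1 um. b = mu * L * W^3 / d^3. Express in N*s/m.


Step 1: Convert to SI.
L = 156e-6 m, W = 264e-6 m, d = 1e-6 m
Step 2: W^3 = (264e-6)^3 = 1.84e-11 m^3
Step 3: d^3 = (1e-6)^3 = 1.00e-18 m^3
Step 4: b = 1.8e-5 * 156e-6 * 1.84e-11 / 1.00e-18
b = 5.17e-02 N*s/m


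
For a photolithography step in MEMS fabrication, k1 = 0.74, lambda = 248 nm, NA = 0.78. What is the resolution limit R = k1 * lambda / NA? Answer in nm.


Step 1: Identify values: k1 = 0.74, lambda = 248 nm, NA = 0.78
Step 2: R = k1 * lambda / NA
R = 0.74 * 248 / 0.78
R = 235.3 nm


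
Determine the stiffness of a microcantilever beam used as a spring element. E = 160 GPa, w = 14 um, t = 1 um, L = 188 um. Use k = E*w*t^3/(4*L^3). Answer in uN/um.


Step 1: Convert E to consistent units (1 GPa = 1000 uN/um^2).
E = 160 GPa = 160000 uN/um^2
Step 2: Compute t^3 = 1^3 = 1
Step 3: Compute L^3 = 188^3 = 6644672
Step 4: k = 160000 * 14 * 1 / (4 * 6644672)
k = 0.0843 uN/um


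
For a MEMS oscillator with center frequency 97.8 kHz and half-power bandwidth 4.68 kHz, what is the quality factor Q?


Step 1: Q = f0 / bandwidth
Step 2: Q = 97.8 / 4.68
Q = 20.9


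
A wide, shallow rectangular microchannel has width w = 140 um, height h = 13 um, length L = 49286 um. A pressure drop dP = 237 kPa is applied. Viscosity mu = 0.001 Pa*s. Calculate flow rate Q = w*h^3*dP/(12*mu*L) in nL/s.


Step 1: Convert all dimensions to SI (meters).
w = 140e-6 m, h = 13e-6 m, L = 49286e-6 m, dP = 237e3 Pa
Step 2: Q = w * h^3 * dP / (12 * mu * L)
Q = 140e-6 * (13e-6)^3 * 237e3 / (12 * 0.001 * 49286e-6) = 1.2325417e-10 m^3/s
Step 3: Convert Q from m^3/s to nL/s (1 m^3 = 1e12 nL, so multiply by 1e12).
Q = 123.254 nL/s
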